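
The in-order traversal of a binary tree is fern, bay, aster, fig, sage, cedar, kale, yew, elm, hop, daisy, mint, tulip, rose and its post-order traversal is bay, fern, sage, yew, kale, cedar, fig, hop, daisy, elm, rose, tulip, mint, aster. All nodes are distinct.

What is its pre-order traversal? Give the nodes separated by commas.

aster, fern, bay, mint, elm, fig, cedar, sage, kale, yew, daisy, hop, tulip, rose

The last element of post-order is the root; it splits in-order into left and right subtrees.
Root aster: left subtree has 2 nodes {fern, bay}, right has 11 {fig, sage, cedar, kale, yew, elm, hop, daisy, mint, tulip, rose}.
  Root fern: left subtree has 0 nodes { }, right has 1 {bay}.
  Root mint: left subtree has 8 nodes {fig, sage, cedar, kale, yew, elm, hop, daisy}, right has 2 {tulip, rose}.
    Root elm: left subtree has 5 nodes {fig, sage, cedar, kale, yew}, right has 2 {hop, daisy}.
      Root fig: left subtree has 0 nodes { }, right has 4 {sage, cedar, kale, yew}.
        Root cedar: left subtree has 1 node {sage}, right has 2 {kale, yew}.
          Root kale: left subtree has 0 nodes { }, right has 1 {yew}.
      Root daisy: left subtree has 1 node {hop}, right has 0 { }.
    Root tulip: left subtree has 0 nodes { }, right has 1 {rose}.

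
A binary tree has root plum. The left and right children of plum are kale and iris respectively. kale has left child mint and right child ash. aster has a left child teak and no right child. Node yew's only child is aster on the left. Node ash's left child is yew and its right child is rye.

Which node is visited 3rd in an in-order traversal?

In-order visits the left subtree, then the node, then the right subtree.
At plum: go left to kale.
  At kale: go left to mint.
    mint is a leaf — visit mint.
  Visit kale.
  At kale: go right to ash.
    At ash: go left to yew.
      At yew: go left to aster.
        At aster: go left to teak.
          teak is a leaf — visit teak.
        Visit aster.
        At aster: no right child.
      Visit yew.
      At yew: no right child.
    Visit ash.
    At ash: go right to rye.
      rye is a leaf — visit rye.
Visit plum.
At plum: go right to iris.
  iris is a leaf — visit iris.
Full in-order sequence: mint, kale, teak, aster, yew, ash, rye, plum, iris.

teak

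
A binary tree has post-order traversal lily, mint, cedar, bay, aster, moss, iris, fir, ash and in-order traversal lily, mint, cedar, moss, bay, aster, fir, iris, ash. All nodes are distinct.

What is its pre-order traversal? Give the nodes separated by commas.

The last element of post-order is the root; it splits in-order into left and right subtrees.
Root ash: left subtree has 8 nodes {lily, mint, cedar, moss, bay, aster, fir, iris}, right has 0 { }.
  Root fir: left subtree has 6 nodes {lily, mint, cedar, moss, bay, aster}, right has 1 {iris}.
    Root moss: left subtree has 3 nodes {lily, mint, cedar}, right has 2 {bay, aster}.
      Root cedar: left subtree has 2 nodes {lily, mint}, right has 0 { }.
        Root mint: left subtree has 1 node {lily}, right has 0 { }.
      Root aster: left subtree has 1 node {bay}, right has 0 { }.

ash, fir, moss, cedar, mint, lily, aster, bay, iris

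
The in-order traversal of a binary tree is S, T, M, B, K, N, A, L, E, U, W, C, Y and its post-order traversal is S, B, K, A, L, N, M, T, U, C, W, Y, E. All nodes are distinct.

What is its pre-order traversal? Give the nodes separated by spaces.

E T S M N K B L A Y W U C

The last element of post-order is the root; it splits in-order into left and right subtrees.
Root E: left subtree has 8 nodes {S, T, M, B, K, N, A, L}, right has 4 {U, W, C, Y}.
  Root T: left subtree has 1 node {S}, right has 6 {M, B, K, N, A, L}.
    Root M: left subtree has 0 nodes { }, right has 5 {B, K, N, A, L}.
      Root N: left subtree has 2 nodes {B, K}, right has 2 {A, L}.
        Root K: left subtree has 1 node {B}, right has 0 { }.
        Root L: left subtree has 1 node {A}, right has 0 { }.
  Root Y: left subtree has 3 nodes {U, W, C}, right has 0 { }.
    Root W: left subtree has 1 node {U}, right has 1 {C}.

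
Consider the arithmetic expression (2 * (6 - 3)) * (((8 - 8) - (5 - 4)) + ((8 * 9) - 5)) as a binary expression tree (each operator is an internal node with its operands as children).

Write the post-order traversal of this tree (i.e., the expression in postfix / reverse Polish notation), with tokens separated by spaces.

2 6 3 - * 8 8 - 5 4 - - 8 9 * 5 - + *

Post-order on an expression tree gives postfix notation: for each operator, emit left operand, right operand, then the operator.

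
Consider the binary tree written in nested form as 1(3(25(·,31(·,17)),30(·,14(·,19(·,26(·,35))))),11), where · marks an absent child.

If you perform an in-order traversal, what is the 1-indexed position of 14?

In-order visits the left subtree, then the node, then the right subtree.
At 1: go left to 3.
  At 3: go left to 25.
    At 25: no left child.
    Visit 25.
    At 25: go right to 31.
      At 31: no left child.
      Visit 31.
      At 31: go right to 17.
        17 is a leaf — visit 17.
  Visit 3.
  At 3: go right to 30.
    At 30: no left child.
    Visit 30.
    At 30: go right to 14.
      At 14: no left child.
      Visit 14.
      At 14: go right to 19.
        At 19: no left child.
        Visit 19.
        At 19: go right to 26.
          At 26: no left child.
          Visit 26.
          At 26: go right to 35.
            35 is a leaf — visit 35.
Visit 1.
At 1: go right to 11.
  11 is a leaf — visit 11.
Full in-order sequence: 25, 31, 17, 3, 30, 14, 19, 26, 35, 1, 11.

6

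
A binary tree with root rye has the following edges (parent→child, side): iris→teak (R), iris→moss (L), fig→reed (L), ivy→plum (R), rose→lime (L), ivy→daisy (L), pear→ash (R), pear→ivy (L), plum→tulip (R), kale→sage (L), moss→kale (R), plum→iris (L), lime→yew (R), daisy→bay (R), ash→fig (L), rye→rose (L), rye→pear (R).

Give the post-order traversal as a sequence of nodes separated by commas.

Post-order visits the left subtree, then the right subtree, then the node.
At rye: go left to rose.
  At rose: go left to lime.
    At lime: no left child.
    At lime: go right to yew.
      yew is a leaf — visit yew.
    Visit lime.
  At rose: no right child.
  Visit rose.
At rye: go right to pear.
  At pear: go left to ivy.
    At ivy: go left to daisy.
      At daisy: no left child.
      At daisy: go right to bay.
        bay is a leaf — visit bay.
      Visit daisy.
    At ivy: go right to plum.
      At plum: go left to iris.
        At iris: go left to moss.
          At moss: no left child.
          At moss: go right to kale.
            At kale: go left to sage.
              sage is a leaf — visit sage.
            At kale: no right child.
            Visit kale.
          Visit moss.
        At iris: go right to teak.
          teak is a leaf — visit teak.
        Visit iris.
      At plum: go right to tulip.
        tulip is a leaf — visit tulip.
      Visit plum.
    Visit ivy.
  At pear: go right to ash.
    At ash: go left to fig.
      At fig: go left to reed.
        reed is a leaf — visit reed.
      At fig: no right child.
      Visit fig.
    At ash: no right child.
    Visit ash.
  Visit pear.
Visit rye.

yew, lime, rose, bay, daisy, sage, kale, moss, teak, iris, tulip, plum, ivy, reed, fig, ash, pear, rye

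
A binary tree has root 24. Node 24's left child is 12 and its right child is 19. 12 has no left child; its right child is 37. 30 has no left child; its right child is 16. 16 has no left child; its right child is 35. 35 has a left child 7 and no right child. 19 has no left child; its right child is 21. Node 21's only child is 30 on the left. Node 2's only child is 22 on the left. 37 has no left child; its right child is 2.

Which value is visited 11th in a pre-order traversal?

Pre-order visits the node, then its left subtree, then its right subtree.
Visit 24.
At 24: go left to 12.
  Visit 12.
  At 12: no left child.
  At 12: go right to 37.
    Visit 37.
    At 37: no left child.
    At 37: go right to 2.
      Visit 2.
      At 2: go left to 22.
        22 is a leaf — visit 22.
      At 2: no right child.
At 24: go right to 19.
  Visit 19.
  At 19: no left child.
  At 19: go right to 21.
    Visit 21.
    At 21: go left to 30.
      Visit 30.
      At 30: no left child.
      At 30: go right to 16.
        Visit 16.
        At 16: no left child.
        At 16: go right to 35.
          Visit 35.
          At 35: go left to 7.
            7 is a leaf — visit 7.
          At 35: no right child.
    At 21: no right child.
Full pre-order sequence: 24, 12, 37, 2, 22, 19, 21, 30, 16, 35, 7.

7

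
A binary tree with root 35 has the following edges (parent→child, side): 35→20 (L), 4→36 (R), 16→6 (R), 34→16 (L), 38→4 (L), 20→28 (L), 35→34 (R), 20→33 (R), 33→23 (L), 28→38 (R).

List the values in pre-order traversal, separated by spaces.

Pre-order visits the node, then its left subtree, then its right subtree.
Visit 35.
At 35: go left to 20.
  Visit 20.
  At 20: go left to 28.
    Visit 28.
    At 28: no left child.
    At 28: go right to 38.
      Visit 38.
      At 38: go left to 4.
        Visit 4.
        At 4: no left child.
        At 4: go right to 36.
          36 is a leaf — visit 36.
      At 38: no right child.
  At 20: go right to 33.
    Visit 33.
    At 33: go left to 23.
      23 is a leaf — visit 23.
    At 33: no right child.
At 35: go right to 34.
  Visit 34.
  At 34: go left to 16.
    Visit 16.
    At 16: no left child.
    At 16: go right to 6.
      6 is a leaf — visit 6.
  At 34: no right child.

35 20 28 38 4 36 33 23 34 16 6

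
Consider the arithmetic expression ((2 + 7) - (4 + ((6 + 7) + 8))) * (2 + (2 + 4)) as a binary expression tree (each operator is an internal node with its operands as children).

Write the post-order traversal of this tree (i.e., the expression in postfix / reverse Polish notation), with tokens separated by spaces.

2 7 + 4 6 7 + 8 + + - 2 2 4 + + *

Post-order on an expression tree gives postfix notation: for each operator, emit left operand, right operand, then the operator.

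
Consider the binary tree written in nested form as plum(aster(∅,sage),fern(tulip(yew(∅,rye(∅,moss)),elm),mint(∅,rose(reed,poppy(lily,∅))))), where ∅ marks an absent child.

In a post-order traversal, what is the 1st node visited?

Post-order visits the left subtree, then the right subtree, then the node.
At plum: go left to aster.
  At aster: no left child.
  At aster: go right to sage.
    sage is a leaf — visit sage.
  Visit aster.
At plum: go right to fern.
  At fern: go left to tulip.
    At tulip: go left to yew.
      At yew: no left child.
      At yew: go right to rye.
        At rye: no left child.
        At rye: go right to moss.
          moss is a leaf — visit moss.
        Visit rye.
      Visit yew.
    At tulip: go right to elm.
      elm is a leaf — visit elm.
    Visit tulip.
  At fern: go right to mint.
    At mint: no left child.
    At mint: go right to rose.
      At rose: go left to reed.
        reed is a leaf — visit reed.
      At rose: go right to poppy.
        At poppy: go left to lily.
          lily is a leaf — visit lily.
        At poppy: no right child.
        Visit poppy.
      Visit rose.
    Visit mint.
  Visit fern.
Visit plum.
Full post-order sequence: sage, aster, moss, rye, yew, elm, tulip, reed, lily, poppy, rose, mint, fern, plum.

sage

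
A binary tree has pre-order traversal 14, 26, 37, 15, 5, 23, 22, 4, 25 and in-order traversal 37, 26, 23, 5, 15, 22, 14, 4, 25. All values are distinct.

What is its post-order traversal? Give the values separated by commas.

The first element of pre-order is the root; it splits in-order into left and right subtrees.
Root 14: left subtree has 6 nodes {37, 26, 23, 5, 15, 22}, right has 2 {4, 25}.
  Root 26: left subtree has 1 node {37}, right has 4 {23, 5, 15, 22}.
    Root 15: left subtree has 2 nodes {23, 5}, right has 1 {22}.
      Root 5: left subtree has 1 node {23}, right has 0 { }.
  Root 4: left subtree has 0 nodes { }, right has 1 {25}.

37, 23, 5, 22, 15, 26, 25, 4, 14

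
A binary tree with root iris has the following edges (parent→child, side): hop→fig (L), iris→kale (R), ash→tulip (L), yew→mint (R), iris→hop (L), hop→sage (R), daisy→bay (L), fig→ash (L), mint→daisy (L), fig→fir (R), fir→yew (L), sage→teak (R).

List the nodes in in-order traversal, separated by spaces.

In-order visits the left subtree, then the node, then the right subtree.
At iris: go left to hop.
  At hop: go left to fig.
    At fig: go left to ash.
      At ash: go left to tulip.
        tulip is a leaf — visit tulip.
      Visit ash.
      At ash: no right child.
    Visit fig.
    At fig: go right to fir.
      At fir: go left to yew.
        At yew: no left child.
        Visit yew.
        At yew: go right to mint.
          At mint: go left to daisy.
            At daisy: go left to bay.
              bay is a leaf — visit bay.
            Visit daisy.
            At daisy: no right child.
          Visit mint.
          At mint: no right child.
      Visit fir.
      At fir: no right child.
  Visit hop.
  At hop: go right to sage.
    At sage: no left child.
    Visit sage.
    At sage: go right to teak.
      teak is a leaf — visit teak.
Visit iris.
At iris: go right to kale.
  kale is a leaf — visit kale.

tulip ash fig yew bay daisy mint fir hop sage teak iris kale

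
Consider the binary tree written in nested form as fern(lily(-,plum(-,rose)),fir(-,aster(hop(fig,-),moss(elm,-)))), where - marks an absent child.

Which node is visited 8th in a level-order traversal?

Level-order visits nodes level by level from the root, left to right within each level.
Level 0: fern
Level 1: lily, fir
Level 2: plum, aster
Level 3: rose, hop, moss
Level 4: fig, elm
Full level-order sequence: fern, lily, fir, plum, aster, rose, hop, moss, fig, elm.

moss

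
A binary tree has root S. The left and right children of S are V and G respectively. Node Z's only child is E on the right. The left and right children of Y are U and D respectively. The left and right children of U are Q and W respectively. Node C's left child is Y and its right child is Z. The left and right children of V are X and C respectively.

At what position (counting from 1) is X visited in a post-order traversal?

1

Post-order visits the left subtree, then the right subtree, then the node.
At S: go left to V.
  At V: go left to X.
    X is a leaf — visit X.
  At V: go right to C.
    At C: go left to Y.
      At Y: go left to U.
        At U: go left to Q.
          Q is a leaf — visit Q.
        At U: go right to W.
          W is a leaf — visit W.
        Visit U.
      At Y: go right to D.
        D is a leaf — visit D.
      Visit Y.
    At C: go right to Z.
      At Z: no left child.
      At Z: go right to E.
        E is a leaf — visit E.
      Visit Z.
    Visit C.
  Visit V.
At S: go right to G.
  G is a leaf — visit G.
Visit S.
Full post-order sequence: X, Q, W, U, D, Y, E, Z, C, V, G, S.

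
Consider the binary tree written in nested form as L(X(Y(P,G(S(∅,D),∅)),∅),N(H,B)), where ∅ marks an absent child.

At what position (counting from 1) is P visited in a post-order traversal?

Post-order visits the left subtree, then the right subtree, then the node.
At L: go left to X.
  At X: go left to Y.
    At Y: go left to P.
      P is a leaf — visit P.
    At Y: go right to G.
      At G: go left to S.
        At S: no left child.
        At S: go right to D.
          D is a leaf — visit D.
        Visit S.
      At G: no right child.
      Visit G.
    Visit Y.
  At X: no right child.
  Visit X.
At L: go right to N.
  At N: go left to H.
    H is a leaf — visit H.
  At N: go right to B.
    B is a leaf — visit B.
  Visit N.
Visit L.
Full post-order sequence: P, D, S, G, Y, X, H, B, N, L.

1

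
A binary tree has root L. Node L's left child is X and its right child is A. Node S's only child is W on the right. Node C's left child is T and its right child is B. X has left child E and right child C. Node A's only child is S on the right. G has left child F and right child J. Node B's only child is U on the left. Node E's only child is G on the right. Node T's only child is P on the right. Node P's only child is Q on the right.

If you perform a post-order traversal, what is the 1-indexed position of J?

Post-order visits the left subtree, then the right subtree, then the node.
At L: go left to X.
  At X: go left to E.
    At E: no left child.
    At E: go right to G.
      At G: go left to F.
        F is a leaf — visit F.
      At G: go right to J.
        J is a leaf — visit J.
      Visit G.
    Visit E.
  At X: go right to C.
    At C: go left to T.
      At T: no left child.
      At T: go right to P.
        At P: no left child.
        At P: go right to Q.
          Q is a leaf — visit Q.
        Visit P.
      Visit T.
    At C: go right to B.
      At B: go left to U.
        U is a leaf — visit U.
      At B: no right child.
      Visit B.
    Visit C.
  Visit X.
At L: go right to A.
  At A: no left child.
  At A: go right to S.
    At S: no left child.
    At S: go right to W.
      W is a leaf — visit W.
    Visit S.
  Visit A.
Visit L.
Full post-order sequence: F, J, G, E, Q, P, T, U, B, C, X, W, S, A, L.

2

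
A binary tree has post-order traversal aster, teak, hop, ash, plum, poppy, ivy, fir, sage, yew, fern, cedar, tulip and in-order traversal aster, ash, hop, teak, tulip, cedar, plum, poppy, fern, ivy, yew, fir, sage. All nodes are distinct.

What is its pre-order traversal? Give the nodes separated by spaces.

The last element of post-order is the root; it splits in-order into left and right subtrees.
Root tulip: left subtree has 4 nodes {aster, ash, hop, teak}, right has 8 {cedar, plum, poppy, fern, ivy, yew, fir, sage}.
  Root ash: left subtree has 1 node {aster}, right has 2 {hop, teak}.
    Root hop: left subtree has 0 nodes { }, right has 1 {teak}.
  Root cedar: left subtree has 0 nodes { }, right has 7 {plum, poppy, fern, ivy, yew, fir, sage}.
    Root fern: left subtree has 2 nodes {plum, poppy}, right has 4 {ivy, yew, fir, sage}.
      Root poppy: left subtree has 1 node {plum}, right has 0 { }.
      Root yew: left subtree has 1 node {ivy}, right has 2 {fir, sage}.
        Root sage: left subtree has 1 node {fir}, right has 0 { }.

tulip ash aster hop teak cedar fern poppy plum yew ivy sage fir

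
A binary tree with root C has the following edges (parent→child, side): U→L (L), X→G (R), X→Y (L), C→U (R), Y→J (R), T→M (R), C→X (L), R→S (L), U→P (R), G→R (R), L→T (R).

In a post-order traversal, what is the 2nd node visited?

Y

Post-order visits the left subtree, then the right subtree, then the node.
At C: go left to X.
  At X: go left to Y.
    At Y: no left child.
    At Y: go right to J.
      J is a leaf — visit J.
    Visit Y.
  At X: go right to G.
    At G: no left child.
    At G: go right to R.
      At R: go left to S.
        S is a leaf — visit S.
      At R: no right child.
      Visit R.
    Visit G.
  Visit X.
At C: go right to U.
  At U: go left to L.
    At L: no left child.
    At L: go right to T.
      At T: no left child.
      At T: go right to M.
        M is a leaf — visit M.
      Visit T.
    Visit L.
  At U: go right to P.
    P is a leaf — visit P.
  Visit U.
Visit C.
Full post-order sequence: J, Y, S, R, G, X, M, T, L, P, U, C.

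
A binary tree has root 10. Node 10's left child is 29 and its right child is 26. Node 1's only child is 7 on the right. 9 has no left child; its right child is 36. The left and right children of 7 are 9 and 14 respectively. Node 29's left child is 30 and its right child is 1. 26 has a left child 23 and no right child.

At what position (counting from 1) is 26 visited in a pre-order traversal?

Pre-order visits the node, then its left subtree, then its right subtree.
Visit 10.
At 10: go left to 29.
  Visit 29.
  At 29: go left to 30.
    30 is a leaf — visit 30.
  At 29: go right to 1.
    Visit 1.
    At 1: no left child.
    At 1: go right to 7.
      Visit 7.
      At 7: go left to 9.
        Visit 9.
        At 9: no left child.
        At 9: go right to 36.
          36 is a leaf — visit 36.
      At 7: go right to 14.
        14 is a leaf — visit 14.
At 10: go right to 26.
  Visit 26.
  At 26: go left to 23.
    23 is a leaf — visit 23.
  At 26: no right child.
Full pre-order sequence: 10, 29, 30, 1, 7, 9, 36, 14, 26, 23.

9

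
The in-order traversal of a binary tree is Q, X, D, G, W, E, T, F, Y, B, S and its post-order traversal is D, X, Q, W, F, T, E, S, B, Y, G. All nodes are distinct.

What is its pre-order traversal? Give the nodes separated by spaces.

G Q X D Y E W T F B S

The last element of post-order is the root; it splits in-order into left and right subtrees.
Root G: left subtree has 3 nodes {Q, X, D}, right has 7 {W, E, T, F, Y, B, S}.
  Root Q: left subtree has 0 nodes { }, right has 2 {X, D}.
    Root X: left subtree has 0 nodes { }, right has 1 {D}.
  Root Y: left subtree has 4 nodes {W, E, T, F}, right has 2 {B, S}.
    Root E: left subtree has 1 node {W}, right has 2 {T, F}.
      Root T: left subtree has 0 nodes { }, right has 1 {F}.
    Root B: left subtree has 0 nodes { }, right has 1 {S}.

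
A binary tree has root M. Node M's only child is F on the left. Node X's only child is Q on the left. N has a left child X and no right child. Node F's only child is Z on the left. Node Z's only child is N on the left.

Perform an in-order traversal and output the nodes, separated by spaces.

Q X N Z F M

In-order visits the left subtree, then the node, then the right subtree.
At M: go left to F.
  At F: go left to Z.
    At Z: go left to N.
      At N: go left to X.
        At X: go left to Q.
          Q is a leaf — visit Q.
        Visit X.
        At X: no right child.
      Visit N.
      At N: no right child.
    Visit Z.
    At Z: no right child.
  Visit F.
  At F: no right child.
Visit M.
At M: no right child.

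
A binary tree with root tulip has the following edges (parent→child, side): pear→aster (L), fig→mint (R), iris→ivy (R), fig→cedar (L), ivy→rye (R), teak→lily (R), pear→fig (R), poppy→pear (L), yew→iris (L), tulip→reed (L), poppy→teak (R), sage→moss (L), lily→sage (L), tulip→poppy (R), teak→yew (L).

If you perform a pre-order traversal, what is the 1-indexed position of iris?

Pre-order visits the node, then its left subtree, then its right subtree.
Visit tulip.
At tulip: go left to reed.
  reed is a leaf — visit reed.
At tulip: go right to poppy.
  Visit poppy.
  At poppy: go left to pear.
    Visit pear.
    At pear: go left to aster.
      aster is a leaf — visit aster.
    At pear: go right to fig.
      Visit fig.
      At fig: go left to cedar.
        cedar is a leaf — visit cedar.
      At fig: go right to mint.
        mint is a leaf — visit mint.
  At poppy: go right to teak.
    Visit teak.
    At teak: go left to yew.
      Visit yew.
      At yew: go left to iris.
        Visit iris.
        At iris: no left child.
        At iris: go right to ivy.
          Visit ivy.
          At ivy: no left child.
          At ivy: go right to rye.
            rye is a leaf — visit rye.
      At yew: no right child.
    At teak: go right to lily.
      Visit lily.
      At lily: go left to sage.
        Visit sage.
        At sage: go left to moss.
          moss is a leaf — visit moss.
        At sage: no right child.
      At lily: no right child.
Full pre-order sequence: tulip, reed, poppy, pear, aster, fig, cedar, mint, teak, yew, iris, ivy, rye, lily, sage, moss.

11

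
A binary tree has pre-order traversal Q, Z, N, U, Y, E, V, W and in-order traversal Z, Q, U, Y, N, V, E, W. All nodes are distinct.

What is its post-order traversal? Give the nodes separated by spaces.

Z Y U V W E N Q

The first element of pre-order is the root; it splits in-order into left and right subtrees.
Root Q: left subtree has 1 node {Z}, right has 6 {U, Y, N, V, E, W}.
  Root N: left subtree has 2 nodes {U, Y}, right has 3 {V, E, W}.
    Root U: left subtree has 0 nodes { }, right has 1 {Y}.
    Root E: left subtree has 1 node {V}, right has 1 {W}.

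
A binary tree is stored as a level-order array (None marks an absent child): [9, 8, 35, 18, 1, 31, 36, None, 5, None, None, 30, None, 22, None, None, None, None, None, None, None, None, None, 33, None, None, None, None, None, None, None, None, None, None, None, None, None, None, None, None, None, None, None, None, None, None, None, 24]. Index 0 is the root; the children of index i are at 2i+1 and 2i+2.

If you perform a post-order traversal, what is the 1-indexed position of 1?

Post-order visits the left subtree, then the right subtree, then the node.
At 9: go left to 8.
  At 8: go left to 18.
    At 18: no left child.
    At 18: go right to 5.
      5 is a leaf — visit 5.
    Visit 18.
  At 8: go right to 1.
    1 is a leaf — visit 1.
  Visit 8.
At 9: go right to 35.
  At 35: go left to 31.
    At 31: go left to 30.
      At 30: go left to 33.
        At 33: go left to 24.
          24 is a leaf — visit 24.
        At 33: no right child.
        Visit 33.
      At 30: no right child.
      Visit 30.
    At 31: no right child.
    Visit 31.
  At 35: go right to 36.
    At 36: go left to 22.
      22 is a leaf — visit 22.
    At 36: no right child.
    Visit 36.
  Visit 35.
Visit 9.
Full post-order sequence: 5, 18, 1, 8, 24, 33, 30, 31, 22, 36, 35, 9.

3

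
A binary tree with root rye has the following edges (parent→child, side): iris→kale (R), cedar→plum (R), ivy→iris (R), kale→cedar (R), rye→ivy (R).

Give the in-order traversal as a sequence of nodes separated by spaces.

rye ivy iris kale cedar plum

In-order visits the left subtree, then the node, then the right subtree.
At rye: no left child.
Visit rye.
At rye: go right to ivy.
  At ivy: no left child.
  Visit ivy.
  At ivy: go right to iris.
    At iris: no left child.
    Visit iris.
    At iris: go right to kale.
      At kale: no left child.
      Visit kale.
      At kale: go right to cedar.
        At cedar: no left child.
        Visit cedar.
        At cedar: go right to plum.
          plum is a leaf — visit plum.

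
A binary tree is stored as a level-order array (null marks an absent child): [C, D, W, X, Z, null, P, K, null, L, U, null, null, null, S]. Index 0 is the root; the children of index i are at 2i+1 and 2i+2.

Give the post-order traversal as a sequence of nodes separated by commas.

Post-order visits the left subtree, then the right subtree, then the node.
At C: go left to D.
  At D: go left to X.
    At X: go left to K.
      K is a leaf — visit K.
    At X: no right child.
    Visit X.
  At D: go right to Z.
    At Z: go left to L.
      L is a leaf — visit L.
    At Z: go right to U.
      U is a leaf — visit U.
    Visit Z.
  Visit D.
At C: go right to W.
  At W: no left child.
  At W: go right to P.
    At P: no left child.
    At P: go right to S.
      S is a leaf — visit S.
    Visit P.
  Visit W.
Visit C.

K, X, L, U, Z, D, S, P, W, C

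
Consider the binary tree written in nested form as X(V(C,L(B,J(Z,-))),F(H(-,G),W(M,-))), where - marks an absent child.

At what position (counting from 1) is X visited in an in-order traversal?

7

In-order visits the left subtree, then the node, then the right subtree.
At X: go left to V.
  At V: go left to C.
    C is a leaf — visit C.
  Visit V.
  At V: go right to L.
    At L: go left to B.
      B is a leaf — visit B.
    Visit L.
    At L: go right to J.
      At J: go left to Z.
        Z is a leaf — visit Z.
      Visit J.
      At J: no right child.
Visit X.
At X: go right to F.
  At F: go left to H.
    At H: no left child.
    Visit H.
    At H: go right to G.
      G is a leaf — visit G.
  Visit F.
  At F: go right to W.
    At W: go left to M.
      M is a leaf — visit M.
    Visit W.
    At W: no right child.
Full in-order sequence: C, V, B, L, Z, J, X, H, G, F, M, W.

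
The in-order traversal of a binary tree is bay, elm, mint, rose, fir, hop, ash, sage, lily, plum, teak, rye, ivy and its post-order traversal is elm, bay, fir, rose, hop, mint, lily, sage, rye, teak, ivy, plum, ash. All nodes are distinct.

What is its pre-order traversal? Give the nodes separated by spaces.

ash mint bay elm hop rose fir plum sage lily ivy teak rye

The last element of post-order is the root; it splits in-order into left and right subtrees.
Root ash: left subtree has 6 nodes {bay, elm, mint, rose, fir, hop}, right has 6 {sage, lily, plum, teak, rye, ivy}.
  Root mint: left subtree has 2 nodes {bay, elm}, right has 3 {rose, fir, hop}.
    Root bay: left subtree has 0 nodes { }, right has 1 {elm}.
    Root hop: left subtree has 2 nodes {rose, fir}, right has 0 { }.
      Root rose: left subtree has 0 nodes { }, right has 1 {fir}.
  Root plum: left subtree has 2 nodes {sage, lily}, right has 3 {teak, rye, ivy}.
    Root sage: left subtree has 0 nodes { }, right has 1 {lily}.
    Root ivy: left subtree has 2 nodes {teak, rye}, right has 0 { }.
      Root teak: left subtree has 0 nodes { }, right has 1 {rye}.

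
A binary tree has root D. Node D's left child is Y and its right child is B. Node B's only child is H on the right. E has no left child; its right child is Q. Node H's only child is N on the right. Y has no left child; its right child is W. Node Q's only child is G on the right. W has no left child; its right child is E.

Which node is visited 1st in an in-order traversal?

In-order visits the left subtree, then the node, then the right subtree.
At D: go left to Y.
  At Y: no left child.
  Visit Y.
  At Y: go right to W.
    At W: no left child.
    Visit W.
    At W: go right to E.
      At E: no left child.
      Visit E.
      At E: go right to Q.
        At Q: no left child.
        Visit Q.
        At Q: go right to G.
          G is a leaf — visit G.
Visit D.
At D: go right to B.
  At B: no left child.
  Visit B.
  At B: go right to H.
    At H: no left child.
    Visit H.
    At H: go right to N.
      N is a leaf — visit N.
Full in-order sequence: Y, W, E, Q, G, D, B, H, N.

Y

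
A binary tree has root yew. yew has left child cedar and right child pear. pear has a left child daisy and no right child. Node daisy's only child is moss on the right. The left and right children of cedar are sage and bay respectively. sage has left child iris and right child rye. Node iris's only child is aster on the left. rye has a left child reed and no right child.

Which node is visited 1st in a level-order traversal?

yew

Level-order visits nodes level by level from the root, left to right within each level.
Level 0: yew
Level 1: cedar, pear
Level 2: sage, bay, daisy
Level 3: iris, rye, moss
Level 4: aster, reed
Full level-order sequence: yew, cedar, pear, sage, bay, daisy, iris, rye, moss, aster, reed.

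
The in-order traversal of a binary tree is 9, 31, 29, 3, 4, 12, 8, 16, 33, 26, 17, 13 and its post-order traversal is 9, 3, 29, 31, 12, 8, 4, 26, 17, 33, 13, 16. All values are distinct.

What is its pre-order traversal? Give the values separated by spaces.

The last element of post-order is the root; it splits in-order into left and right subtrees.
Root 16: left subtree has 7 nodes {9, 31, 29, 3, 4, 12, 8}, right has 4 {33, 26, 17, 13}.
  Root 4: left subtree has 4 nodes {9, 31, 29, 3}, right has 2 {12, 8}.
    Root 31: left subtree has 1 node {9}, right has 2 {29, 3}.
      Root 29: left subtree has 0 nodes { }, right has 1 {3}.
    Root 8: left subtree has 1 node {12}, right has 0 { }.
  Root 13: left subtree has 3 nodes {33, 26, 17}, right has 0 { }.
    Root 33: left subtree has 0 nodes { }, right has 2 {26, 17}.
      Root 17: left subtree has 1 node {26}, right has 0 { }.

16 4 31 9 29 3 8 12 13 33 17 26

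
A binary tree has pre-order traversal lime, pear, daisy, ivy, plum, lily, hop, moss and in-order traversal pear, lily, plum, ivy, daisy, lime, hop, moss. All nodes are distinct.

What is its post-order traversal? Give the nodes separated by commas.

The first element of pre-order is the root; it splits in-order into left and right subtrees.
Root lime: left subtree has 5 nodes {pear, lily, plum, ivy, daisy}, right has 2 {hop, moss}.
  Root pear: left subtree has 0 nodes { }, right has 4 {lily, plum, ivy, daisy}.
    Root daisy: left subtree has 3 nodes {lily, plum, ivy}, right has 0 { }.
      Root ivy: left subtree has 2 nodes {lily, plum}, right has 0 { }.
        Root plum: left subtree has 1 node {lily}, right has 0 { }.
  Root hop: left subtree has 0 nodes { }, right has 1 {moss}.

lily, plum, ivy, daisy, pear, moss, hop, lime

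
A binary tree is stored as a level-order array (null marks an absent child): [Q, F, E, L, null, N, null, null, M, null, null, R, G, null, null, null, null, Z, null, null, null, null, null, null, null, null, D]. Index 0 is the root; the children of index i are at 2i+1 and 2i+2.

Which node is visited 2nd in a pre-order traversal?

Pre-order visits the node, then its left subtree, then its right subtree.
Visit Q.
At Q: go left to F.
  Visit F.
  At F: go left to L.
    Visit L.
    At L: no left child.
    At L: go right to M.
      Visit M.
      At M: go left to Z.
        Z is a leaf — visit Z.
      At M: no right child.
  At F: no right child.
At Q: go right to E.
  Visit E.
  At E: go left to N.
    Visit N.
    At N: go left to R.
      R is a leaf — visit R.
    At N: go right to G.
      Visit G.
      At G: no left child.
      At G: go right to D.
        D is a leaf — visit D.
  At E: no right child.
Full pre-order sequence: Q, F, L, M, Z, E, N, R, G, D.

F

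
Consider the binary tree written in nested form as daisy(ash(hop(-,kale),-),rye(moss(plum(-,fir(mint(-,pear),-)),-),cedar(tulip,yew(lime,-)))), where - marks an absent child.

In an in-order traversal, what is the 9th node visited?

moss

In-order visits the left subtree, then the node, then the right subtree.
At daisy: go left to ash.
  At ash: go left to hop.
    At hop: no left child.
    Visit hop.
    At hop: go right to kale.
      kale is a leaf — visit kale.
  Visit ash.
  At ash: no right child.
Visit daisy.
At daisy: go right to rye.
  At rye: go left to moss.
    At moss: go left to plum.
      At plum: no left child.
      Visit plum.
      At plum: go right to fir.
        At fir: go left to mint.
          At mint: no left child.
          Visit mint.
          At mint: go right to pear.
            pear is a leaf — visit pear.
        Visit fir.
        At fir: no right child.
    Visit moss.
    At moss: no right child.
  Visit rye.
  At rye: go right to cedar.
    At cedar: go left to tulip.
      tulip is a leaf — visit tulip.
    Visit cedar.
    At cedar: go right to yew.
      At yew: go left to lime.
        lime is a leaf — visit lime.
      Visit yew.
      At yew: no right child.
Full in-order sequence: hop, kale, ash, daisy, plum, mint, pear, fir, moss, rye, tulip, cedar, lime, yew.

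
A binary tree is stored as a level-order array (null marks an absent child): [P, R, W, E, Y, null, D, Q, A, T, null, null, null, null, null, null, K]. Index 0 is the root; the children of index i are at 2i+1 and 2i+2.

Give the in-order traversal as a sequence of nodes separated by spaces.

In-order visits the left subtree, then the node, then the right subtree.
At P: go left to R.
  At R: go left to E.
    At E: go left to Q.
      At Q: no left child.
      Visit Q.
      At Q: go right to K.
        K is a leaf — visit K.
    Visit E.
    At E: go right to A.
      A is a leaf — visit A.
  Visit R.
  At R: go right to Y.
    At Y: go left to T.
      T is a leaf — visit T.
    Visit Y.
    At Y: no right child.
Visit P.
At P: go right to W.
  At W: no left child.
  Visit W.
  At W: go right to D.
    D is a leaf — visit D.

Q K E A R T Y P W D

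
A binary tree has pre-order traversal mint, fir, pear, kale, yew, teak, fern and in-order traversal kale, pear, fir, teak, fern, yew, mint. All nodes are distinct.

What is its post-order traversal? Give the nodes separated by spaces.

kale pear fern teak yew fir mint

The first element of pre-order is the root; it splits in-order into left and right subtrees.
Root mint: left subtree has 6 nodes {kale, pear, fir, teak, fern, yew}, right has 0 { }.
  Root fir: left subtree has 2 nodes {kale, pear}, right has 3 {teak, fern, yew}.
    Root pear: left subtree has 1 node {kale}, right has 0 { }.
    Root yew: left subtree has 2 nodes {teak, fern}, right has 0 { }.
      Root teak: left subtree has 0 nodes { }, right has 1 {fern}.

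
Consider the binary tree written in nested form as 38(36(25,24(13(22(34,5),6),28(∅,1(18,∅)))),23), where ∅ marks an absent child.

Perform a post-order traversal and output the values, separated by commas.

Post-order visits the left subtree, then the right subtree, then the node.
At 38: go left to 36.
  At 36: go left to 25.
    25 is a leaf — visit 25.
  At 36: go right to 24.
    At 24: go left to 13.
      At 13: go left to 22.
        At 22: go left to 34.
          34 is a leaf — visit 34.
        At 22: go right to 5.
          5 is a leaf — visit 5.
        Visit 22.
      At 13: go right to 6.
        6 is a leaf — visit 6.
      Visit 13.
    At 24: go right to 28.
      At 28: no left child.
      At 28: go right to 1.
        At 1: go left to 18.
          18 is a leaf — visit 18.
        At 1: no right child.
        Visit 1.
      Visit 28.
    Visit 24.
  Visit 36.
At 38: go right to 23.
  23 is a leaf — visit 23.
Visit 38.

25, 34, 5, 22, 6, 13, 18, 1, 28, 24, 36, 23, 38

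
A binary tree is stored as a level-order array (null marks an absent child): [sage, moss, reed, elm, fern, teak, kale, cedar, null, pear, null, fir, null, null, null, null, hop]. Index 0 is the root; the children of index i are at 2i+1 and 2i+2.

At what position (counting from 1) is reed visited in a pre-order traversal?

8

Pre-order visits the node, then its left subtree, then its right subtree.
Visit sage.
At sage: go left to moss.
  Visit moss.
  At moss: go left to elm.
    Visit elm.
    At elm: go left to cedar.
      Visit cedar.
      At cedar: no left child.
      At cedar: go right to hop.
        hop is a leaf — visit hop.
    At elm: no right child.
  At moss: go right to fern.
    Visit fern.
    At fern: go left to pear.
      pear is a leaf — visit pear.
    At fern: no right child.
At sage: go right to reed.
  Visit reed.
  At reed: go left to teak.
    Visit teak.
    At teak: go left to fir.
      fir is a leaf — visit fir.
    At teak: no right child.
  At reed: go right to kale.
    kale is a leaf — visit kale.
Full pre-order sequence: sage, moss, elm, cedar, hop, fern, pear, reed, teak, fir, kale.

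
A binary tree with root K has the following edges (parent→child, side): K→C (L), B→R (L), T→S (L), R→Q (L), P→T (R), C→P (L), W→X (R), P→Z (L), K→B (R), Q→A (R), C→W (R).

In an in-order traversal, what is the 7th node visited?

X

In-order visits the left subtree, then the node, then the right subtree.
At K: go left to C.
  At C: go left to P.
    At P: go left to Z.
      Z is a leaf — visit Z.
    Visit P.
    At P: go right to T.
      At T: go left to S.
        S is a leaf — visit S.
      Visit T.
      At T: no right child.
  Visit C.
  At C: go right to W.
    At W: no left child.
    Visit W.
    At W: go right to X.
      X is a leaf — visit X.
Visit K.
At K: go right to B.
  At B: go left to R.
    At R: go left to Q.
      At Q: no left child.
      Visit Q.
      At Q: go right to A.
        A is a leaf — visit A.
    Visit R.
    At R: no right child.
  Visit B.
  At B: no right child.
Full in-order sequence: Z, P, S, T, C, W, X, K, Q, A, R, B.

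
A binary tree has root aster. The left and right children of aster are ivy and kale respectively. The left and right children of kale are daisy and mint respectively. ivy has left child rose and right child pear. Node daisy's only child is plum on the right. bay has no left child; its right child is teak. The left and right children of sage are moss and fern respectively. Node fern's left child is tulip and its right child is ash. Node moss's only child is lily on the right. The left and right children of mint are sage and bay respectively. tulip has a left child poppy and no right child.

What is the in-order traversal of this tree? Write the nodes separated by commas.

In-order visits the left subtree, then the node, then the right subtree.
At aster: go left to ivy.
  At ivy: go left to rose.
    rose is a leaf — visit rose.
  Visit ivy.
  At ivy: go right to pear.
    pear is a leaf — visit pear.
Visit aster.
At aster: go right to kale.
  At kale: go left to daisy.
    At daisy: no left child.
    Visit daisy.
    At daisy: go right to plum.
      plum is a leaf — visit plum.
  Visit kale.
  At kale: go right to mint.
    At mint: go left to sage.
      At sage: go left to moss.
        At moss: no left child.
        Visit moss.
        At moss: go right to lily.
          lily is a leaf — visit lily.
      Visit sage.
      At sage: go right to fern.
        At fern: go left to tulip.
          At tulip: go left to poppy.
            poppy is a leaf — visit poppy.
          Visit tulip.
          At tulip: no right child.
        Visit fern.
        At fern: go right to ash.
          ash is a leaf — visit ash.
    Visit mint.
    At mint: go right to bay.
      At bay: no left child.
      Visit bay.
      At bay: go right to teak.
        teak is a leaf — visit teak.

rose, ivy, pear, aster, daisy, plum, kale, moss, lily, sage, poppy, tulip, fern, ash, mint, bay, teak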